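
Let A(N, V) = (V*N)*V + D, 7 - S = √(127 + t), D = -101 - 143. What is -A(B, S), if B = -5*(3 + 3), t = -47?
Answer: 4114 - 1680*√5 ≈ 357.41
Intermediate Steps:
D = -244
B = -30 (B = -5*6 = -30)
S = 7 - 4*√5 (S = 7 - √(127 - 47) = 7 - √80 = 7 - 4*√5 ≈ -1.9443)
A(N, V) = -244 + N*V² (A(N, V) = (V*N)*V - 244 = (N*V)*V - 244 = N*V² - 244 = -244 + N*V²)
-A(B, S) = -(-244 - 30*(7 - 4*√5)²) = 244 + 30*(7 - 4*√5)²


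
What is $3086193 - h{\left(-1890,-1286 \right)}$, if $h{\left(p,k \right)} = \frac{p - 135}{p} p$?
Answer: $3088218$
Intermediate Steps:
$h{\left(p,k \right)} = -135 + p$ ($h{\left(p,k \right)} = \frac{p - 135}{p} p = \frac{-135 + p}{p} p = -135 + p$)
$3086193 - h{\left(-1890,-1286 \right)} = 3086193 - \left(-135 - 1890\right) = 3086193 - -2025 = 3086193 + 2025 = 3088218$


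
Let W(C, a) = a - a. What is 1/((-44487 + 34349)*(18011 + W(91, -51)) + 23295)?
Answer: -1/182572223 ≈ -5.4773e-9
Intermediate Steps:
W(C, a) = 0
1/((-44487 + 34349)*(18011 + W(91, -51)) + 23295) = 1/((-44487 + 34349)*(18011 + 0) + 23295) = 1/(-10138*18011 + 23295) = 1/(-182595518 + 23295) = 1/(-182572223) = -1/182572223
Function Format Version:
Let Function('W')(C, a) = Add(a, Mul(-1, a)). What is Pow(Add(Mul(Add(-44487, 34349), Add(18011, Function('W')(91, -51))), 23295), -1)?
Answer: Rational(-1, 182572223) ≈ -5.4773e-9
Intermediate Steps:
Function('W')(C, a) = 0
Pow(Add(Mul(Add(-44487, 34349), Add(18011, Function('W')(91, -51))), 23295), -1) = Pow(Add(Mul(Add(-44487, 34349), Add(18011, 0)), 23295), -1) = Pow(Add(Mul(-10138, 18011), 23295), -1) = Pow(Add(-182595518, 23295), -1) = Pow(-182572223, -1) = Rational(-1, 182572223)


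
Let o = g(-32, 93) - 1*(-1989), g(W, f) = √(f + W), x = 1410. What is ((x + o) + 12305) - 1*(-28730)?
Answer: 44434 + √61 ≈ 44442.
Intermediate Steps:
g(W, f) = √(W + f)
o = 1989 + √61 (o = √(-32 + 93) - 1*(-1989) = √61 + 1989 = 1989 + √61 ≈ 1996.8)
((x + o) + 12305) - 1*(-28730) = ((1410 + (1989 + √61)) + 12305) - 1*(-28730) = ((3399 + √61) + 12305) + 28730 = (15704 + √61) + 28730 = 44434 + √61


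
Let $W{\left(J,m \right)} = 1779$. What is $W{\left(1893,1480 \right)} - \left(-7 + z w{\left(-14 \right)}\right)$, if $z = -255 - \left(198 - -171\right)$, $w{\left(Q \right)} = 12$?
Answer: $9274$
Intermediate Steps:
$z = -624$ ($z = -255 - \left(198 + 171\right) = -255 - 369 = -624$)
$W{\left(1893,1480 \right)} - \left(-7 + z w{\left(-14 \right)}\right) = 1779 - \left(-7 - 7488\right) = 1779 - -7495 = 1779 + 7495 = 9274$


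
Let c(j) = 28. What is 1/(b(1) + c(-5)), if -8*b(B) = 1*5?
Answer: 8/219 ≈ 0.036530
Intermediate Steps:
b(B) = -5/8
1/(b(1) + c(-5)) = 1/(-5/8 + 28) = 1/(219/8) = 8/219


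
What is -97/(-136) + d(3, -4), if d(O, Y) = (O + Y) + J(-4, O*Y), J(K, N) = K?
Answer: -583/136 ≈ -4.2868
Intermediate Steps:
d(O, Y) = -4 + O + Y (d(O, Y) = (O + Y) - 4 = -4 + O + Y)
-97/(-136) + d(3, -4) = -97/(-136) + (-4 + 3 - 4) = -1/136*(-97) - 5 = 97/136 - 5 = -583/136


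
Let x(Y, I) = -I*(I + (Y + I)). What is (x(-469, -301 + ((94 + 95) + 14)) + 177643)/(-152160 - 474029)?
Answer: -112473/626189 ≈ -0.17962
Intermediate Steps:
x(Y, I) = -I*(Y + 2*I) (x(Y, I) = -I*(I + (I + Y)) = -I*(Y + 2*I))
(x(-469, -301 + ((94 + 95) + 14)) + 177643)/(-152160 - 474029) = (-(-301 + ((94 + 95) + 14))*(-469 + 2*(-301 + ((94 + 95) + 14))) + 177643)/(-152160 - 474029) = (-(-301 + (189 + 14))*(-469 + 2*(-301 + (189 + 14))) + 177643)/(-626189) = (-(-301 + 203)*(-469 + 2*(-301 + 203)) + 177643)*(-1/626189) = (-1*(-98)*(-469 + 2*(-98)) + 177643)*(-1/626189) = (-1*(-98)*(-469 - 196) + 177643)*(-1/626189) = (-1*(-98)*(-665) + 177643)*(-1/626189) = (-65170 + 177643)*(-1/626189) = 112473*(-1/626189) = -112473/626189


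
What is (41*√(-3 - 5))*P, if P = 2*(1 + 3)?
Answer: 656*I*√2 ≈ 927.72*I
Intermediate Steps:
P = 8 (P = 2*4 = 8)
(41*√(-3 - 5))*P = (41*√(-3 - 5))*8 = (41*√(-8))*8 = (41*(2*I*√2))*8 = (82*I*√2)*8 = 656*I*√2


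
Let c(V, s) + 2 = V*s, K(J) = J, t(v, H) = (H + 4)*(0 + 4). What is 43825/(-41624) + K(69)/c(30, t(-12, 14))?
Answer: -45851147/44912296 ≈ -1.0209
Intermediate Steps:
t(v, H) = 16 + 4*H (t(v, H) = (4 + H)*4 = 16 + 4*H)
c(V, s) = -2 + V*s
43825/(-41624) + K(69)/c(30, t(-12, 14)) = 43825/(-41624) + 69/(-2 + 30*(16 + 4*14)) = 43825*(-1/41624) + 69/(-2 + 30*(16 + 56)) = -43825/41624 + 69/(-2 + 30*72) = -43825/41624 + 69/(-2 + 2160) = -43825/41624 + 69/2158 = -45851147/44912296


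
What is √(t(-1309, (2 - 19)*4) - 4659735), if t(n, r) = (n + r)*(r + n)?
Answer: I*√2763606 ≈ 1662.4*I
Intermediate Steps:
t(n, r) = (n + r)² (t(n, r) = (n + r)*(n + r) = (n + r)²)
√(t(-1309, (2 - 19)*4) - 4659735) = √((-1309 + (2 - 19)*4)² - 4659735) = √((-1309 - 17*4)² - 4659735) = √((-1309 - 68)² - 4659735) = √((-1377)² - 4659735) = √(1896129 - 4659735) = √(-2763606) = I*√2763606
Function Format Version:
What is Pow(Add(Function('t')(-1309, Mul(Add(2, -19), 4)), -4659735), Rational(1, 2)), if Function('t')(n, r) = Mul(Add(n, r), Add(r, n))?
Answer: Mul(I, Pow(2763606, Rational(1, 2))) ≈ Mul(1662.4, I)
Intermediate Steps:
Function('t')(n, r) = Pow(Add(n, r), 2) (Function('t')(n, r) = Mul(Add(n, r), Add(n, r)) = Pow(Add(n, r), 2))
Pow(Add(Function('t')(-1309, Mul(Add(2, -19), 4)), -4659735), Rational(1, 2)) = Pow(Add(Pow(Add(-1309, Mul(Add(2, -19), 4)), 2), -4659735), Rational(1, 2)) = Pow(Add(Pow(Add(-1309, Mul(-17, 4)), 2), -4659735), Rational(1, 2)) = Pow(Add(Pow(Add(-1309, -68), 2), -4659735), Rational(1, 2)) = Pow(Add(Pow(-1377, 2), -4659735), Rational(1, 2)) = Pow(Add(1896129, -4659735), Rational(1, 2)) = Pow(-2763606, Rational(1, 2)) = Mul(I, Pow(2763606, Rational(1, 2)))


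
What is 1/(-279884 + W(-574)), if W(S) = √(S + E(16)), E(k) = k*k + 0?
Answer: -139942/39167526887 - I*√318/78335053774 ≈ -3.5729e-6 - 2.2764e-10*I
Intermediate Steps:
E(k) = k² (E(k) = k² + 0 = k²)
W(S) = √(256 + S) (W(S) = √(S + 16²) = √(S + 256) = √(256 + S))
1/(-279884 + W(-574)) = 1/(-279884 + √(256 - 574)) = 1/(-279884 + √(-318)) = 1/(-279884 + I*√318)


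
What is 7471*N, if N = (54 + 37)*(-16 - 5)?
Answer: -14277081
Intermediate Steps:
N = -1911 (N = 91*(-21) = -1911)
7471*N = 7471*(-1911) = -14277081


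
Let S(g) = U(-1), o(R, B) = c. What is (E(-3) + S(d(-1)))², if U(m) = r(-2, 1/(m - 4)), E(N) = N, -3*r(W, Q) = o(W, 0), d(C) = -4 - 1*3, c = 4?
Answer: 169/9 ≈ 18.778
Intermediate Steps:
o(R, B) = 4
d(C) = -7 (d(C) = -4 - 3 = -7)
r(W, Q) = -4/3 (r(W, Q) = -⅓*4 = -4/3)
U(m) = -4/3
S(g) = -4/3
(E(-3) + S(d(-1)))² = (-3 - 4/3)² = (-13/3)² = 169/9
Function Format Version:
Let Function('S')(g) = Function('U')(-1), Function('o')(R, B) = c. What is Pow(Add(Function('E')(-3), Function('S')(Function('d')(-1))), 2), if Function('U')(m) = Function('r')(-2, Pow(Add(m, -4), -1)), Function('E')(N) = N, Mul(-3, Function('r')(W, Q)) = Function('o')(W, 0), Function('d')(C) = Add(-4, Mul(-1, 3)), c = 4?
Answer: Rational(169, 9) ≈ 18.778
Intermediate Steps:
Function('o')(R, B) = 4
Function('d')(C) = -7 (Function('d')(C) = Add(-4, -3) = -7)
Function('r')(W, Q) = Rational(-4, 3) (Function('r')(W, Q) = Mul(Rational(-1, 3), 4) = Rational(-4, 3))
Function('U')(m) = Rational(-4, 3)
Function('S')(g) = Rational(-4, 3)
Pow(Add(Function('E')(-3), Function('S')(Function('d')(-1))), 2) = Pow(Add(-3, Rational(-4, 3)), 2) = Pow(Rational(-13, 3), 2) = Rational(169, 9)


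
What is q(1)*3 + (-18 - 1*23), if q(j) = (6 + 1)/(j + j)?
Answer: -61/2 ≈ -30.500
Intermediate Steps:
q(j) = 7/(2*j) (q(j) = 7/((2*j)) = 7*(1/(2*j)) = 7/(2*j))
q(1)*3 + (-18 - 1*23) = ((7/2)/1)*3 + (-18 - 1*23) = ((7/2)*1)*3 + (-18 - 23) = (7/2)*3 - 41 = 21/2 - 41 = -61/2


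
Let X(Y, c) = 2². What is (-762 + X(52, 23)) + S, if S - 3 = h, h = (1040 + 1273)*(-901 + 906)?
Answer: 10810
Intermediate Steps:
X(Y, c) = 4
h = 11565 (h = 2313*5 = 11565)
S = 11568 (S = 3 + 11565 = 11568)
(-762 + X(52, 23)) + S = (-762 + 4) + 11568 = -758 + 11568 = 10810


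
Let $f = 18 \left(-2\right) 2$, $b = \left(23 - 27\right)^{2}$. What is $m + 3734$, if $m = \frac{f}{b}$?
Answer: $\frac{7459}{2} \approx 3729.5$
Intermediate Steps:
$b = 16$ ($b = \left(-4\right)^{2} = 16$)
$f = -72$ ($f = \left(-36\right) 2 = -72$)
$m = - \frac{9}{2}$ ($m = - \frac{72}{16} = \left(-72\right) \frac{1}{16} = - \frac{9}{2} \approx -4.5$)
$m + 3734 = - \frac{9}{2} + 3734 = \frac{7459}{2}$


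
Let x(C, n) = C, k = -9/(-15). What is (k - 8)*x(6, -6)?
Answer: -222/5 ≈ -44.400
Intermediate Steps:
k = ⅗ (k = -9*(-1/15) = ⅗ ≈ 0.60000)
(k - 8)*x(6, -6) = (⅗ - 8)*6 = -37/5*6 = -222/5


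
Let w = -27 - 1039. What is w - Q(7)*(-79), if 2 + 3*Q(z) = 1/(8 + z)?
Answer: -50261/45 ≈ -1116.9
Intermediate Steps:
Q(z) = -2/3 + 1/(3*(8 + z))
w = -1066
w - Q(7)*(-79) = -1066 - (-15 - 2*7)/(3*(8 + 7))*(-79) = -1066 - (1/3)*(-15 - 14)/15*(-79) = -1066 - (1/3)*(1/15)*(-29)*(-79) = -1066 - (-29)*(-79)/45 = -1066 - 1*2291/45 = -1066 - 2291/45 = -50261/45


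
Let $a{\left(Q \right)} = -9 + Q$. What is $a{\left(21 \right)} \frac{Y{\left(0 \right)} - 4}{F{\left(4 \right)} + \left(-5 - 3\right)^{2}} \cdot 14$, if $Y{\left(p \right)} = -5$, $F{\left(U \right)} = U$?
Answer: $- \frac{378}{17} \approx -22.235$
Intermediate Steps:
$a{\left(21 \right)} \frac{Y{\left(0 \right)} - 4}{F{\left(4 \right)} + \left(-5 - 3\right)^{2}} \cdot 14 = \left(-9 + 21\right) \frac{-5 - 4}{4 + \left(-5 - 3\right)^{2}} \cdot 14 = 12 - \frac{9}{4 + \left(-8\right)^{2}} \cdot 14 = 12 - \frac{9}{4 + 64} \cdot 14 = 12 - \frac{9}{68} \cdot 14 = 12 \left(-9\right) \frac{1}{68} \cdot 14 = 12 \left(\left(- \frac{9}{68}\right) 14\right) = 12 \left(- \frac{63}{34}\right) = - \frac{378}{17}$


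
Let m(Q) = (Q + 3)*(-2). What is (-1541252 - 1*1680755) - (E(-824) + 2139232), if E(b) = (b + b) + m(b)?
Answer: -5361233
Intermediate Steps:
m(Q) = -6 - 2*Q (m(Q) = (3 + Q)*(-2) = -6 - 2*Q)
E(b) = -6 (E(b) = (b + b) + (-6 - 2*b) = 2*b + (-6 - 2*b) = -6)
(-1541252 - 1*1680755) - (E(-824) + 2139232) = (-1541252 - 1*1680755) - (-6 + 2139232) = (-1541252 - 1680755) - 1*2139226 = -3222007 - 2139226 = -5361233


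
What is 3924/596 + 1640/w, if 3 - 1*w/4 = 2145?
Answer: 1020106/159579 ≈ 6.3925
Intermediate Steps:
w = -8568 (w = 12 - 4*2145 = 12 - 8580 = -8568)
3924/596 + 1640/w = 3924/596 + 1640/(-8568) = 3924*(1/596) + 1640*(-1/8568) = 981/149 - 205/1071 = 1020106/159579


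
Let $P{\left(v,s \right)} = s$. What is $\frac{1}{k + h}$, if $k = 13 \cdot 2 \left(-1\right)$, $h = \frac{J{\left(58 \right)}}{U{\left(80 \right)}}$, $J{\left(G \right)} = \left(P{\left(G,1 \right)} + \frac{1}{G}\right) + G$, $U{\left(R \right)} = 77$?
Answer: $- \frac{638}{16099} \approx -0.03963$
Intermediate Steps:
$J{\left(G \right)} = 1 + G + \frac{1}{G}$ ($J{\left(G \right)} = \left(1 + \frac{1}{G}\right) + G = 1 + G + \frac{1}{G}$)
$h = \frac{489}{638}$ ($h = \frac{1 + 58 + \frac{1}{58}}{77} = \left(1 + 58 + \frac{1}{58}\right) \frac{1}{77} = \frac{3423}{58} \cdot \frac{1}{77} = \frac{489}{638} \approx 0.76646$)
$k = -26$ ($k = 26 \left(-1\right) = -26$)
$\frac{1}{k + h} = \frac{1}{-26 + \frac{489}{638}} = \frac{1}{- \frac{16099}{638}} = - \frac{638}{16099}$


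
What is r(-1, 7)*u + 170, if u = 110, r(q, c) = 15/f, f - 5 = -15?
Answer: 5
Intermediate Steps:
f = -10 (f = 5 - 15 = -10)
r(q, c) = -3/2 (r(q, c) = 15/(-10) = 15*(-1/10) = -3/2)
r(-1, 7)*u + 170 = -3/2*110 + 170 = -165 + 170 = 5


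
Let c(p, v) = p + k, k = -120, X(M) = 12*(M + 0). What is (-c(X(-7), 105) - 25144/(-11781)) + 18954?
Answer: 32246506/1683 ≈ 19160.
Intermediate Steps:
X(M) = 12*M
c(p, v) = -120 + p (c(p, v) = p - 120 = -120 + p)
(-c(X(-7), 105) - 25144/(-11781)) + 18954 = (-(-120 + 12*(-7)) - 25144/(-11781)) + 18954 = (-(-120 - 84) - 25144*(-1/11781)) + 18954 = (-1*(-204) + 3592/1683) + 18954 = (204 + 3592/1683) + 18954 = 346924/1683 + 18954 = 32246506/1683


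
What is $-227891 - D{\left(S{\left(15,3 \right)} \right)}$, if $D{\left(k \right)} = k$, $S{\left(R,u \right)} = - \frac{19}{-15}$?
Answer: $- \frac{3418384}{15} \approx -2.2789 \cdot 10^{5}$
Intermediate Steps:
$S{\left(R,u \right)} = \frac{19}{15}$ ($S{\left(R,u \right)} = \left(-19\right) \left(- \frac{1}{15}\right) = \frac{19}{15}$)
$-227891 - D{\left(S{\left(15,3 \right)} \right)} = -227891 - \frac{19}{15} = - \frac{3418384}{15}$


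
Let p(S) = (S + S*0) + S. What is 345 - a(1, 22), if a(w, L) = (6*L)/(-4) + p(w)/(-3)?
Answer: 1136/3 ≈ 378.67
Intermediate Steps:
p(S) = 2*S (p(S) = (S + 0) + S = S + S = 2*S)
a(w, L) = -3*L/2 - 2*w/3 (a(w, L) = (6*L)/(-4) + (2*w)/(-3) = (6*L)*(-¼) + (2*w)*(-⅓) = -3*L/2 - 2*w/3)
345 - a(1, 22) = 345 - (-3/2*22 - ⅔*1) = 345 - (-33 - ⅔) = 345 - 1*(-101/3) = 345 + 101/3 = 1136/3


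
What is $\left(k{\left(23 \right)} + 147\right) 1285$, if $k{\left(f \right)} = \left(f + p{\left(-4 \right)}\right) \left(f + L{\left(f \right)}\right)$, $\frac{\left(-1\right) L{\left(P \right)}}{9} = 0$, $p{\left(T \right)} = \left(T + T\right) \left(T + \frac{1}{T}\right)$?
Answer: $1873530$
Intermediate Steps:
$p{\left(T \right)} = 2 T \left(T + \frac{1}{T}\right)$
$L{\left(P \right)} = 0$ ($L{\left(P \right)} = \left(-9\right) 0 = 0$)
$k{\left(f \right)} = f \left(34 + f\right)$ ($k{\left(f \right)} = \left(f + \left(2 + 2 \left(-4\right)^{2}\right)\right) \left(f + 0\right) = \left(f + \left(2 + 2 \cdot 16\right)\right) f = \left(f + \left(2 + 32\right)\right) f = \left(f + 34\right) f = \left(34 + f\right) f = f \left(34 + f\right)$)
$\left(k{\left(23 \right)} + 147\right) 1285 = \left(23 \left(34 + 23\right) + 147\right) 1285 = \left(23 \cdot 57 + 147\right) 1285 = \left(1311 + 147\right) 1285 = 1458 \cdot 1285 = 1873530$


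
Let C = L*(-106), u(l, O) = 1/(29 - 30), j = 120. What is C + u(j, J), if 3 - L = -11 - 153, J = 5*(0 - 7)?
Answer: -17703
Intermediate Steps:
J = -35 (J = 5*(-7) = -35)
L = 167 (L = 3 - (-11 - 153) = 3 - 1*(-164) = 3 + 164 = 167)
u(l, O) = -1 (u(l, O) = 1/(-1) = -1)
C = -17702 (C = 167*(-106) = -17702)
C + u(j, J) = -17702 - 1 = -17703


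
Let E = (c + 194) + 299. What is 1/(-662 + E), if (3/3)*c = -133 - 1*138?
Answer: -1/440 ≈ -0.0022727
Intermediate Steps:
c = -271 (c = -133 - 1*138 = -133 - 138 = -271)
E = 222 (E = (-271 + 194) + 299 = -77 + 299 = 222)
1/(-662 + E) = 1/(-662 + 222) = 1/(-440) = -1/440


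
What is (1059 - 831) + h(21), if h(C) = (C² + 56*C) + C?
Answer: 1866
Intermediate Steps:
h(C) = C² + 57*C
(1059 - 831) + h(21) = (1059 - 831) + 21*(57 + 21) = 228 + 21*78 = 228 + 1638 = 1866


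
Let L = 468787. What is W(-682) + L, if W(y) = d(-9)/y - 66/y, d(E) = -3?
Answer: 319712803/682 ≈ 4.6879e+5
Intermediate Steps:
W(y) = -69/y (W(y) = -3/y - 66/y = -69/y)
W(-682) + L = -69/(-682) + 468787 = -69*(-1/682) + 468787 = 69/682 + 468787 = 319712803/682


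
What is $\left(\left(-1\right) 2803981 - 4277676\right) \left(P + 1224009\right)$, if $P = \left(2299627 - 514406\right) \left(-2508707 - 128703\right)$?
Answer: $33342979884718976857$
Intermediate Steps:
$P = -4708359717610$ ($P = 1785221 \left(-2637410\right) = -4708359717610$)
$\left(\left(-1\right) 2803981 - 4277676\right) \left(P + 1224009\right) = \left(\left(-1\right) 2803981 - 4277676\right) \left(-4708359717610 + 1224009\right) = \left(-2803981 - 4277676\right) \left(-4708358493601\right) = \left(-7081657\right) \left(-4708358493601\right) = 33342979884718976857$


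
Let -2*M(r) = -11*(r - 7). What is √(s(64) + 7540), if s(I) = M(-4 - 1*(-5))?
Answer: √7507 ≈ 86.643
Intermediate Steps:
M(r) = -77/2 + 11*r/2 (M(r) = -(-11)*(r - 7)/2 = -(-11)*(-7 + r)/2 = -(77 - 11*r)/2 = -77/2 + 11*r/2)
s(I) = -33 (s(I) = -77/2 + 11*(-4 - 1*(-5))/2 = -77/2 + 11*(-4 + 5)/2 = -77/2 + (11/2)*1 = -77/2 + 11/2 = -33)
√(s(64) + 7540) = √(-33 + 7540) = √7507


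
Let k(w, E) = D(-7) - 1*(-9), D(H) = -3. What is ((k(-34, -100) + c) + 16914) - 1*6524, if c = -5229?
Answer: 5167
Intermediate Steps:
k(w, E) = 6 (k(w, E) = -3 - 1*(-9) = -3 + 9 = 6)
((k(-34, -100) + c) + 16914) - 1*6524 = ((6 - 5229) + 16914) - 1*6524 = (-5223 + 16914) - 6524 = 11691 - 6524 = 5167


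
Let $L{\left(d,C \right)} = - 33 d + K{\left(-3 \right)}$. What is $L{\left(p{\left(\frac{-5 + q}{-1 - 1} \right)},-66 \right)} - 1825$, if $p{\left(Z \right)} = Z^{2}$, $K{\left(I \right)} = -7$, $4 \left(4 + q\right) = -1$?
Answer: $- \frac{162425}{64} \approx -2537.9$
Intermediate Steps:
$q = - \frac{17}{4}$ ($q = -4 + \frac{1}{4} \left(-1\right) = -4 - \frac{1}{4} = - \frac{17}{4} \approx -4.25$)
$L{\left(d,C \right)} = -7 - 33 d$ ($L{\left(d,C \right)} = - 33 d - 7 = -7 - 33 d$)
$L{\left(p{\left(\frac{-5 + q}{-1 - 1} \right)},-66 \right)} - 1825 = \left(-7 - 33 \left(\frac{-5 - \frac{17}{4}}{-1 - 1}\right)^{2}\right) - 1825 = \left(-7 - 33 \left(- \frac{37}{4 \left(-2\right)}\right)^{2}\right) - 1825 = \left(-7 - 33 \left(\left(- \frac{37}{4}\right) \left(- \frac{1}{2}\right)\right)^{2}\right) - 1825 = \left(-7 - 33 \left(\frac{37}{8}\right)^{2}\right) - 1825 = \left(-7 - \frac{45177}{64}\right) - 1825 = - \frac{45625}{64} - 1825 = - \frac{162425}{64}$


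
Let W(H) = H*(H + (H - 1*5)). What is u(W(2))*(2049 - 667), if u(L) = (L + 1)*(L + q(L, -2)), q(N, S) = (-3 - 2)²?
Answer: -31786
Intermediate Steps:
q(N, S) = 25 (q(N, S) = (-5)² = 25)
W(H) = H*(-5 + 2*H) (W(H) = H*(H + (H - 5)) = H*(H + (-5 + H)) = H*(-5 + 2*H))
u(L) = (1 + L)*(25 + L) (u(L) = (L + 1)*(L + 25) = (1 + L)*(25 + L))
u(W(2))*(2049 - 667) = (25 + (2*(-5 + 2*2))² + 26*(2*(-5 + 2*2)))*(2049 - 667) = (25 + (2*(-5 + 4))² + 26*(2*(-5 + 4)))*1382 = (25 + (2*(-1))² + 26*(2*(-1)))*1382 = (25 + (-2)² + 26*(-2))*1382 = (25 + 4 - 52)*1382 = -23*1382 = -31786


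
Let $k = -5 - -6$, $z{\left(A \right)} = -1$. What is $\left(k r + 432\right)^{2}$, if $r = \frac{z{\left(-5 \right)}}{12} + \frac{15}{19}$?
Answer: $\frac{9733203649}{51984} \approx 1.8723 \cdot 10^{5}$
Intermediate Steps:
$k = 1$ ($k = -5 + 6 = 1$)
$r = \frac{161}{228}$ ($r = - \frac{1}{12} + \frac{15}{19} = \frac{161}{228} \approx 0.70614$)
$\left(k r + 432\right)^{2} = \left(1 \cdot \frac{161}{228} + 432\right)^{2} = \left(\frac{161}{228} + 432\right)^{2} = \left(\frac{98657}{228}\right)^{2} = \frac{9733203649}{51984}$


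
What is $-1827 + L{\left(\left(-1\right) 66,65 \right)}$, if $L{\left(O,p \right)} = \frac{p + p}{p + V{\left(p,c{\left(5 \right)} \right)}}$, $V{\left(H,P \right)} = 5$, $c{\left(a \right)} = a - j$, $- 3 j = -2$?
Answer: $- \frac{12776}{7} \approx -1825.1$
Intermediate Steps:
$j = \frac{2}{3}$ ($j = \left(- \frac{1}{3}\right) \left(-2\right) = \frac{2}{3} \approx 0.66667$)
$c{\left(a \right)} = - \frac{2}{3} + a$ ($c{\left(a \right)} = a - \frac{2}{3} = - \frac{2}{3} + a$)
$L{\left(O,p \right)} = \frac{2 p}{5 + p}$ ($L{\left(O,p \right)} = \frac{p + p}{p + 5} = \frac{2 p}{5 + p}$)
$-1827 + L{\left(\left(-1\right) 66,65 \right)} = -1827 + 2 \cdot 65 \frac{1}{5 + 65} = -1827 + 2 \cdot 65 \cdot \frac{1}{70} = -1827 + \frac{13}{7} = - \frac{12776}{7}$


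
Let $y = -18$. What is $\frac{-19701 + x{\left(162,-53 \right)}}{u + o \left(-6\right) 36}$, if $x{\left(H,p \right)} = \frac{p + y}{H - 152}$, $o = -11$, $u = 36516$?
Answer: $- \frac{197081}{388920} \approx -0.50674$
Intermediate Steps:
$x{\left(H,p \right)} = \frac{-18 + p}{-152 + H}$ ($x{\left(H,p \right)} = \frac{p - 18}{H - 152} = \frac{-18 + p}{-152 + H}$)
$\frac{-19701 + x{\left(162,-53 \right)}}{u + o \left(-6\right) 36} = \frac{-19701 + \frac{-18 - 53}{-152 + 162}}{36516 + \left(-11\right) \left(-6\right) 36} = \frac{-19701 + \frac{1}{10} \left(-71\right)}{36516 + 66 \cdot 36} = \frac{-19701 + \frac{1}{10} \left(-71\right)}{36516 + 2376} = \frac{-19701 - \frac{71}{10}}{38892} = \left(- \frac{197081}{10}\right) \frac{1}{38892} = - \frac{197081}{388920}$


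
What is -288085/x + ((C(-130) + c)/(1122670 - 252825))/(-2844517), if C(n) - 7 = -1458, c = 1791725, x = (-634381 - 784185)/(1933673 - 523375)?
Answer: 502634095980355626231683/1754971046670116795 ≈ 2.8641e+5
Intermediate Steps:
x = -709283/705149 (x = -1418566/1410298 = -1418566*1/1410298 = -709283/705149 ≈ -1.0059)
C(n) = -1451 (C(n) = 7 - 1458 = -1451)
-288085/x + ((C(-130) + c)/(1122670 - 252825))/(-2844517) = -288085/(-709283/705149) + ((-1451 + 1791725)/(1122670 - 252825))/(-2844517) = -288085*(-705149/709283) + (1790274/869845)*(-1/2844517) = 203142849665/709283 + (1790274*(1/869845))*(-1/2844517) = 203142849665/709283 + (1790274/869845)*(-1/2844517) = 203142849665/709283 - 1790274/2474288889865 = 502634095980355626231683/1754971046670116795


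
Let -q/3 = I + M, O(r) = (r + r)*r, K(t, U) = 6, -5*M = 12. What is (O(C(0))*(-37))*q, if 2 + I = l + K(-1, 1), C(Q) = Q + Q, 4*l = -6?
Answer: 0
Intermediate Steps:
M = -12/5 (M = -1/5*12 = -12/5 ≈ -2.4000)
l = -3/2 (l = (1/4)*(-6) = -3/2 ≈ -1.5000)
C(Q) = 2*Q
I = 5/2 (I = -2 + (-3/2 + 6) = -2 + 9/2 = 5/2 ≈ 2.5000)
O(r) = 2*r**2 (O(r) = (2*r)*r = 2*r**2)
q = -3/10 (q = -3*(5/2 - 12/5) = -3*1/10 = -3/10 ≈ -0.30000)
(O(C(0))*(-37))*q = ((2*(2*0)**2)*(-37))*(-3/10) = ((2*0**2)*(-37))*(-3/10) = ((2*0)*(-37))*(-3/10) = (0*(-37))*(-3/10) = 0*(-3/10) = 0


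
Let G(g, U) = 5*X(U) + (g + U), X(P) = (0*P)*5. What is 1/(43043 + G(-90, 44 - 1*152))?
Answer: 1/42845 ≈ 2.3340e-5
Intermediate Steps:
X(P) = 0 (X(P) = 0*5 = 0)
G(g, U) = U + g (G(g, U) = 5*0 + (g + U) = 0 + (U + g) = U + g)
1/(43043 + G(-90, 44 - 1*152)) = 1/(43043 + ((44 - 1*152) - 90)) = 1/(43043 + ((44 - 152) - 90)) = 1/(43043 + (-108 - 90)) = 1/(43043 - 198) = 1/42845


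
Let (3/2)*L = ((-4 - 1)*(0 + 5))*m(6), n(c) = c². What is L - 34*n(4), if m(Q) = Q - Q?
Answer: -544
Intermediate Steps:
m(Q) = 0
L = 0 (L = 2*(((-4 - 1)*(0 + 5))*0)/3 = 2*(-5*5*0)/3 = 2*(-25*0)/3 = (⅔)*0 = 0)
L - 34*n(4) = 0 - 34*4² = 0 - 34*16 = 0 - 544 = -544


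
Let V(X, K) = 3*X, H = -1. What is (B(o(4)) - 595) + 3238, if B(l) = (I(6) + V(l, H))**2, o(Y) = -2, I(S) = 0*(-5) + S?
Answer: 2643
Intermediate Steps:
I(S) = S (I(S) = 0 + S = S)
B(l) = (6 + 3*l)**2
(B(o(4)) - 595) + 3238 = (9*(2 - 2)**2 - 595) + 3238 = (9*0**2 - 595) + 3238 = (9*0 - 595) + 3238 = (0 - 595) + 3238 = -595 + 3238 = 2643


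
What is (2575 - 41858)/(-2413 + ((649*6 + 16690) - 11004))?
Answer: -39283/7167 ≈ -5.4811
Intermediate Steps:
(2575 - 41858)/(-2413 + ((649*6 + 16690) - 11004)) = -39283/(-2413 + ((3894 + 16690) - 11004)) = -39283/(-2413 + (20584 - 11004)) = -39283/(-2413 + 9580) = -39283/7167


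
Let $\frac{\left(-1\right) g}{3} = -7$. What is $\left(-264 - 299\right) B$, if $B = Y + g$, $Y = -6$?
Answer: $-8445$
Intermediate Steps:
$g = 21$ ($g = \left(-3\right) \left(-7\right) = 21$)
$B = 15$ ($B = -6 + 21 = 15$)
$\left(-264 - 299\right) B = \left(-264 - 299\right) 15 = \left(-563\right) 15 = -8445$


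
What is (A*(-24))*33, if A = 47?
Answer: -37224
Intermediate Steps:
(A*(-24))*33 = (47*(-24))*33 = -1128*33 = -37224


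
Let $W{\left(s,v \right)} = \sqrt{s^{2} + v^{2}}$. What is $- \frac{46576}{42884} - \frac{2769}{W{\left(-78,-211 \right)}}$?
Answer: $- \frac{164}{151} - \frac{2769 \sqrt{50605}}{50605} \approx -13.395$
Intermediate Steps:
$- \frac{46576}{42884} - \frac{2769}{W{\left(-78,-211 \right)}} = - \frac{46576}{42884} - \frac{2769}{\sqrt{\left(-78\right)^{2} + \left(-211\right)^{2}}} = \left(-46576\right) \frac{1}{42884} - \frac{2769}{\sqrt{6084 + 44521}} = - \frac{164}{151} - \frac{2769}{\sqrt{50605}} = - \frac{164}{151} - 2769 \frac{\sqrt{50605}}{50605} = - \frac{164}{151} - \frac{2769 \sqrt{50605}}{50605}$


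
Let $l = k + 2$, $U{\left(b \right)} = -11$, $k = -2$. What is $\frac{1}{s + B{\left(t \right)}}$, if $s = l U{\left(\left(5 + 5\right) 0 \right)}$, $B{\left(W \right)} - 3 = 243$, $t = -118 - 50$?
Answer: $\frac{1}{246} \approx 0.004065$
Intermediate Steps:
$t = -168$ ($t = -118 - 50 = -168$)
$l = 0$ ($l = -2 + 2 = 0$)
$B{\left(W \right)} = 246$ ($B{\left(W \right)} = 3 + 243 = 246$)
$s = 0$ ($s = 0 \left(-11\right) = 0$)
$\frac{1}{s + B{\left(t \right)}} = \frac{1}{0 + 246} = \frac{1}{246}$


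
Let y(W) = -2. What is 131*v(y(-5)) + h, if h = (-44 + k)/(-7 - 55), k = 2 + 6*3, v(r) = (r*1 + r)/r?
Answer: 8134/31 ≈ 262.39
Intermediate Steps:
v(r) = 2 (v(r) = (r + r)/r = (2*r)/r = 2)
k = 20 (k = 2 + 18 = 20)
h = 12/31 (h = (-44 + 20)/(-7 - 55) = -24/(-62) = -24*(-1/62) = 12/31 ≈ 0.38710)
131*v(y(-5)) + h = 131*2 + 12/31 = 262 + 12/31 = 8134/31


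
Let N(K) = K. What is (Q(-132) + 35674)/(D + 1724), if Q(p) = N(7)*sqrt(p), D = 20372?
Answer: 17837/11048 + 7*I*sqrt(33)/11048 ≈ 1.6145 + 0.0036397*I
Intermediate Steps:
Q(p) = 7*sqrt(p)
(Q(-132) + 35674)/(D + 1724) = (7*sqrt(-132) + 35674)/(20372 + 1724) = (7*(2*I*sqrt(33)) + 35674)/22096 = (14*I*sqrt(33) + 35674)*(1/22096) = (35674 + 14*I*sqrt(33))*(1/22096) = 17837/11048 + 7*I*sqrt(33)/11048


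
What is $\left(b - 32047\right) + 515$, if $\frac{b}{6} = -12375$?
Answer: $-105782$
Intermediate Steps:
$b = -74250$ ($b = 6 \left(-12375\right) = -74250$)
$\left(b - 32047\right) + 515 = \left(-74250 - 32047\right) + 515 = -106297 + 515 = -105782$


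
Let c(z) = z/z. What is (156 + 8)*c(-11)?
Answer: 164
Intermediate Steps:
c(z) = 1
(156 + 8)*c(-11) = (156 + 8)*1 = 164*1 = 164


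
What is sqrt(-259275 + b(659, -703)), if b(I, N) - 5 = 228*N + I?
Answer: I*sqrt(418895) ≈ 647.22*I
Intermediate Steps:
b(I, N) = 5 + I + 228*N (b(I, N) = 5 + (228*N + I) = 5 + (I + 228*N) = 5 + I + 228*N)
sqrt(-259275 + b(659, -703)) = sqrt(-259275 + (5 + 659 + 228*(-703))) = sqrt(-259275 + (5 + 659 - 160284)) = sqrt(-259275 - 159620) = sqrt(-418895) = I*sqrt(418895)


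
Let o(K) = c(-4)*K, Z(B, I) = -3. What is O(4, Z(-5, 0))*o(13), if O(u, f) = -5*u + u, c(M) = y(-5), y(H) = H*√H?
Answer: 1040*I*√5 ≈ 2325.5*I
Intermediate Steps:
y(H) = H^(3/2)
c(M) = -5*I*√5 (c(M) = (-5)^(3/2) = -5*I*√5)
O(u, f) = -4*u
o(K) = -5*I*K*√5 (o(K) = (-5*I*√5)*K = -5*I*K*√5)
O(4, Z(-5, 0))*o(13) = (-4*4)*(-5*I*13*√5) = -(-1040)*I*√5 = 1040*I*√5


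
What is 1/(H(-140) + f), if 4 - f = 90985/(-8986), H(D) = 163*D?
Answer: -8986/204933591 ≈ -4.3848e-5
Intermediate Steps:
f = 126929/8986 (f = 4 - 90985/(-8986) = 4 - 90985*(-1)/8986 = 4 - 1*(-90985/8986) = 4 + 90985/8986 = 126929/8986 ≈ 14.125)
1/(H(-140) + f) = 1/(163*(-140) + 126929/8986) = 1/(-22820 + 126929/8986) = 1/(-204933591/8986) = -8986/204933591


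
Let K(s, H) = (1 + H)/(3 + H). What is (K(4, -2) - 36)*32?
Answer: -1184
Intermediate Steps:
K(s, H) = (1 + H)/(3 + H)
(K(4, -2) - 36)*32 = ((1 - 2)/(3 - 2) - 36)*32 = (-1/1 - 36)*32 = (1*(-1) - 36)*32 = (-1 - 36)*32 = -37*32 = -1184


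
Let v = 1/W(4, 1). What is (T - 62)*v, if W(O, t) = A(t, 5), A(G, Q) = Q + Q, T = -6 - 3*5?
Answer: -83/10 ≈ -8.3000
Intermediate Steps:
T = -21 (T = -6 - 15 = -21)
A(G, Q) = 2*Q
W(O, t) = 10 (W(O, t) = 2*5 = 10)
v = 1/10 ≈ 0.10000
(T - 62)*v = (-21 - 62)*(1/10) = -83*1/10 = -83/10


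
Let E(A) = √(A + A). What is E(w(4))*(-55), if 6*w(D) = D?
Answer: -110*√3/3 ≈ -63.509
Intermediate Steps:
w(D) = D/6
E(A) = √2*√A (E(A) = √(2*A) = √2*√A)
E(w(4))*(-55) = (√2*√((⅙)*4))*(-55) = (√2*√(⅔))*(-55) = (√2*(√6/3))*(-55) = (2*√3/3)*(-55) = -110*√3/3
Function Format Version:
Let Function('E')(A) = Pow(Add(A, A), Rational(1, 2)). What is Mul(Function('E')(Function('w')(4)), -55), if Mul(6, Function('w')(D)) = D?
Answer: Mul(Rational(-110, 3), Pow(3, Rational(1, 2))) ≈ -63.509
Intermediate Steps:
Function('w')(D) = Mul(Rational(1, 6), D)
Function('E')(A) = Mul(Pow(2, Rational(1, 2)), Pow(A, Rational(1, 2))) (Function('E')(A) = Pow(Mul(2, A), Rational(1, 2)) = Mul(Pow(2, Rational(1, 2)), Pow(A, Rational(1, 2))))
Mul(Function('E')(Function('w')(4)), -55) = Mul(Mul(Pow(2, Rational(1, 2)), Pow(Mul(Rational(1, 6), 4), Rational(1, 2))), -55) = Mul(Mul(Pow(2, Rational(1, 2)), Pow(Rational(2, 3), Rational(1, 2))), -55) = Mul(Mul(Pow(2, Rational(1, 2)), Mul(Rational(1, 3), Pow(6, Rational(1, 2)))), -55) = Mul(Mul(Rational(2, 3), Pow(3, Rational(1, 2))), -55) = Mul(Rational(-110, 3), Pow(3, Rational(1, 2)))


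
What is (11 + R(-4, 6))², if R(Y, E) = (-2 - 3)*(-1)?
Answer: 256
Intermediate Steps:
R(Y, E) = 5 (R(Y, E) = -5*(-1) = 5)
(11 + R(-4, 6))² = (11 + 5)² = 16² = 256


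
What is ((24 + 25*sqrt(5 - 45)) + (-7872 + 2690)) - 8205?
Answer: -13363 + 50*I*sqrt(10) ≈ -13363.0 + 158.11*I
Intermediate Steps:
((24 + 25*sqrt(5 - 45)) + (-7872 + 2690)) - 8205 = ((24 + 25*sqrt(-40)) - 5182) - 8205 = ((24 + 25*(2*I*sqrt(10))) - 5182) - 8205 = ((24 + 50*I*sqrt(10)) - 5182) - 8205 = (-5158 + 50*I*sqrt(10)) - 8205 = -13363 + 50*I*sqrt(10)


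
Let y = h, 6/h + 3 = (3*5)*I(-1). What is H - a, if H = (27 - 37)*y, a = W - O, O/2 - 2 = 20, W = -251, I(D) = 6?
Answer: 8535/29 ≈ 294.31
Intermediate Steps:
O = 44 (O = 4 + 2*20 = 4 + 40 = 44)
h = 2/29 (h = 6/(-3 + (3*5)*6) = 6/(-3 + 15*6) = 6/(-3 + 90) = 6/87 = 6*(1/87) = 2/29 ≈ 0.068966)
y = 2/29 ≈ 0.068966
a = -295 (a = -251 - 1*44 = -251 - 44 = -295)
H = -20/29 (H = (27 - 37)*(2/29) = -10*2/29 = -20/29 ≈ -0.68966)
H - a = -20/29 - 1*(-295) = -20/29 + 295 = 8535/29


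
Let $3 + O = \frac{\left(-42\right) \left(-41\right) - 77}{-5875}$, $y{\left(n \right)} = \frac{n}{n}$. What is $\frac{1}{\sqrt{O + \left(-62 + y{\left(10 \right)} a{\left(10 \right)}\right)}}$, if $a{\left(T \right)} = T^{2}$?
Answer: $\frac{5 \sqrt{217}}{434} \approx 0.16971$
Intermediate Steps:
$y{\left(n \right)} = 1$
$O = - \frac{82}{25}$ ($O = -3 + \frac{\left(-42\right) \left(-41\right) - 77}{-5875} = -3 + \left(1722 - 77\right) \left(- \frac{1}{5875}\right) = -3 + 1645 \left(- \frac{1}{5875}\right) = -3 - \frac{7}{25} = - \frac{82}{25} \approx -3.28$)
$\frac{1}{\sqrt{O + \left(-62 + y{\left(10 \right)} a{\left(10 \right)}\right)}} = \frac{1}{\sqrt{- \frac{82}{25} - \left(62 - 10^{2}\right)}} = \frac{1}{\sqrt{- \frac{82}{25} + \left(-62 + 1 \cdot 100\right)}} = \frac{1}{\sqrt{- \frac{82}{25} + \left(-62 + 100\right)}} = \frac{1}{\sqrt{- \frac{82}{25} + 38}} = \frac{1}{\sqrt{\frac{868}{25}}} = \frac{1}{\frac{2}{5} \sqrt{217}} = \frac{5 \sqrt{217}}{434}$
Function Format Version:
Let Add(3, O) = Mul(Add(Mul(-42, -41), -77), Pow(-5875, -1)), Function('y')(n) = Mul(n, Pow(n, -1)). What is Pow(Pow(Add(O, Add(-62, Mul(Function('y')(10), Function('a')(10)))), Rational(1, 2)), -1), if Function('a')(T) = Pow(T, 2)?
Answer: Mul(Rational(5, 434), Pow(217, Rational(1, 2))) ≈ 0.16971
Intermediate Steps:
Function('y')(n) = 1
O = Rational(-82, 25) (O = Add(-3, Mul(Add(Mul(-42, -41), -77), Pow(-5875, -1))) = Add(-3, Mul(Add(1722, -77), Rational(-1, 5875))) = Add(-3, Mul(1645, Rational(-1, 5875))) = Add(-3, Rational(-7, 25)) = Rational(-82, 25) ≈ -3.2800)
Pow(Pow(Add(O, Add(-62, Mul(Function('y')(10), Function('a')(10)))), Rational(1, 2)), -1) = Pow(Pow(Add(Rational(-82, 25), Add(-62, Mul(1, Pow(10, 2)))), Rational(1, 2)), -1) = Pow(Pow(Add(Rational(-82, 25), Add(-62, Mul(1, 100))), Rational(1, 2)), -1) = Pow(Pow(Add(Rational(-82, 25), Add(-62, 100)), Rational(1, 2)), -1) = Pow(Pow(Add(Rational(-82, 25), 38), Rational(1, 2)), -1) = Pow(Pow(Rational(868, 25), Rational(1, 2)), -1) = Pow(Mul(Rational(2, 5), Pow(217, Rational(1, 2))), -1) = Mul(Rational(5, 434), Pow(217, Rational(1, 2)))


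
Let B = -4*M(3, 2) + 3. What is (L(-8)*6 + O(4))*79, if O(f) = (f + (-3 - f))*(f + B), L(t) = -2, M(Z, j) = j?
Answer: -711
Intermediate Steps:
B = -5 (B = -4*2 + 3 = -8 + 3 = -5)
O(f) = 15 - 3*f (O(f) = (f + (-3 - f))*(f - 5) = -3*(-5 + f) = 15 - 3*f)
(L(-8)*6 + O(4))*79 = (-2*6 + (15 - 3*4))*79 = (-12 + (15 - 12))*79 = (-12 + 3)*79 = -9*79 = -711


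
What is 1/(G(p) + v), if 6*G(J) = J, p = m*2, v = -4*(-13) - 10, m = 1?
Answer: 3/127 ≈ 0.023622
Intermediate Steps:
v = 42 (v = 52 - 10 = 42)
p = 2 (p = 1*2 = 2)
G(J) = J/6
1/(G(p) + v) = 1/((1/6)*2 + 42) = 1/(1/3 + 42) = 1/(127/3) = 3/127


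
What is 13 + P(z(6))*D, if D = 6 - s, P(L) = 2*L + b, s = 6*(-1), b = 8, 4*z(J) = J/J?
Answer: 115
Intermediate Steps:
z(J) = 1/4 (z(J) = (J/J)/4 = (1/4)*1 = 1/4)
s = -6
P(L) = 8 + 2*L (P(L) = 2*L + 8 = 8 + 2*L)
D = 12 (D = 6 - 1*(-6) = 6 + 6 = 12)
13 + P(z(6))*D = 13 + (8 + 2*(1/4))*12 = 13 + (8 + 1/2)*12 = 13 + (17/2)*12 = 13 + 102 = 115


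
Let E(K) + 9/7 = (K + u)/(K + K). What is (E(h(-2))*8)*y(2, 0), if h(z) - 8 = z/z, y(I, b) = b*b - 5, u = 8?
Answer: 860/63 ≈ 13.651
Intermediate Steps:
y(I, b) = -5 + b² (y(I, b) = b² - 5 = -5 + b²)
h(z) = 9 (h(z) = 8 + z/z = 8 + 1 = 9)
E(K) = -9/7 + (8 + K)/(2*K) (E(K) = -9/7 + (K + 8)/(K + K) = -9/7 + (8 + K)/((2*K)) = -9/7 + (8 + K)*(1/(2*K)) = -9/7 + (8 + K)/(2*K))
(E(h(-2))*8)*y(2, 0) = ((-11/14 + 4/9)*8)*(-5 + 0²) = ((-11/14 + 4*(⅑))*8)*(-5 + 0) = ((-11/14 + 4/9)*8)*(-5) = -43/126*8*(-5) = -172/63*(-5) = 860/63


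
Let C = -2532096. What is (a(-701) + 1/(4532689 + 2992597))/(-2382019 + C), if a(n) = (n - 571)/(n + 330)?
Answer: -180606871/258860845683230 ≈ -6.9770e-7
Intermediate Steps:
a(n) = (-571 + n)/(330 + n)
(a(-701) + 1/(4532689 + 2992597))/(-2382019 + C) = ((-571 - 701)/(330 - 701) + 1/(4532689 + 2992597))/(-2382019 - 2532096) = (-1272/(-371) + 1/7525286)/(-4914115) = (-1/371*(-1272) + 1/7525286)*(-1/4914115) = (24/7 + 1/7525286)*(-1/4914115) = (180606871/52677002)*(-1/4914115) = -180606871/258860845683230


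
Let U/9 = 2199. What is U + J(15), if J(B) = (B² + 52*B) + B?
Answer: 20811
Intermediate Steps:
J(B) = B² + 53*B
U = 19791 (U = 9*2199 = 19791)
U + J(15) = 19791 + 15*(53 + 15) = 19791 + 15*68 = 19791 + 1020 = 20811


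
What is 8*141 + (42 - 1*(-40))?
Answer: 1210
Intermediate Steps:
8*141 + (42 - 1*(-40)) = 1128 + (42 + 40) = 1128 + 82 = 1210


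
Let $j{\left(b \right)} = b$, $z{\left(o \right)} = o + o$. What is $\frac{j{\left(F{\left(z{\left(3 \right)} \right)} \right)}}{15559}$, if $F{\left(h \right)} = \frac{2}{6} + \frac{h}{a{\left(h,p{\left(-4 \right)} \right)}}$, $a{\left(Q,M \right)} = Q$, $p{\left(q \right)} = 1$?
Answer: $\frac{4}{46677} \approx 8.5695 \cdot 10^{-5}$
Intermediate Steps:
$z{\left(o \right)} = 2 o$
$F{\left(h \right)} = \frac{4}{3}$ ($F{\left(h \right)} = \frac{2}{6} + \frac{h}{h} = 2 \cdot \frac{1}{6} + 1 = \frac{1}{3} + 1 = \frac{4}{3}$)
$\frac{j{\left(F{\left(z{\left(3 \right)} \right)} \right)}}{15559} = \frac{4}{3 \cdot 15559} = \frac{4}{3} \cdot \frac{1}{15559} = \frac{4}{46677}$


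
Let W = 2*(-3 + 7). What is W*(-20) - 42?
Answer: -202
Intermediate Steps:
W = 8 (W = 2*4 = 8)
W*(-20) - 42 = 8*(-20) - 42 = -160 - 42 = -202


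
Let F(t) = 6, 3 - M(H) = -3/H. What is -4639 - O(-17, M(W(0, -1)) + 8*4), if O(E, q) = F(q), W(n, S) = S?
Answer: -4645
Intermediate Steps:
M(H) = 3 + 3/H (M(H) = 3 - (-3)/H = 3 + 3/H)
O(E, q) = 6
-4639 - O(-17, M(W(0, -1)) + 8*4) = -4639 - 1*6 = -4639 - 6 = -4645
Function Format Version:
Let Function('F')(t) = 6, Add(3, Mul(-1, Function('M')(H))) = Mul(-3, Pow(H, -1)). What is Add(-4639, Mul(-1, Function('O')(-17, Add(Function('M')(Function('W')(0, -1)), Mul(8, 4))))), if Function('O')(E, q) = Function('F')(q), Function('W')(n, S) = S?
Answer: -4645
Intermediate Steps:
Function('M')(H) = Add(3, Mul(3, Pow(H, -1))) (Function('M')(H) = Add(3, Mul(-1, Mul(-3, Pow(H, -1)))) = Add(3, Mul(3, Pow(H, -1))))
Function('O')(E, q) = 6
Add(-4639, Mul(-1, Function('O')(-17, Add(Function('M')(Function('W')(0, -1)), Mul(8, 4))))) = Add(-4639, Mul(-1, 6)) = Add(-4639, -6) = -4645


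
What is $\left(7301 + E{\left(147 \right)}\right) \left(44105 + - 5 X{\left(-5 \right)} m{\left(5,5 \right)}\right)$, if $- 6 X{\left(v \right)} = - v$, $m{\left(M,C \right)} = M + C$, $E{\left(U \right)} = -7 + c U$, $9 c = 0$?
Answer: $\frac{966017360}{3} \approx 3.2201 \cdot 10^{8}$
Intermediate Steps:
$c = 0$ ($c = \frac{1}{9} \cdot 0 = 0$)
$E{\left(U \right)} = -7$ ($E{\left(U \right)} = -7 + 0 U = -7 + 0 = -7$)
$m{\left(M,C \right)} = C + M$
$X{\left(v \right)} = \frac{v}{6}$ ($X{\left(v \right)} = - \frac{\left(-1\right) v}{6} = \frac{v}{6}$)
$\left(7301 + E{\left(147 \right)}\right) \left(44105 + - 5 X{\left(-5 \right)} m{\left(5,5 \right)}\right) = \left(7301 - 7\right) \left(44105 + - 5 \cdot \frac{1}{6} \left(-5\right) \left(5 + 5\right)\right) = 7294 \left(44105 + \left(-5\right) \left(- \frac{5}{6}\right) 10\right) = 7294 \left(44105 + \frac{25}{6} \cdot 10\right) = 7294 \left(44105 + \frac{125}{3}\right) = 7294 \cdot \frac{132440}{3} = \frac{966017360}{3}$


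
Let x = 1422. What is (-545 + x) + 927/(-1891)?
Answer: 1657480/1891 ≈ 876.51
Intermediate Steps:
(-545 + x) + 927/(-1891) = (-545 + 1422) + 927/(-1891) = 877 + 927*(-1/1891) = 877 - 927/1891 = 1657480/1891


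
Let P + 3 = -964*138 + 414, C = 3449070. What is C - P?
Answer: 3581691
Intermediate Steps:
P = -132621 (P = -3 + (-964*138 + 414) = -3 + (-133032 + 414) = -3 - 132618 = -132621)
C - P = 3449070 - 1*(-132621) = 3449070 + 132621 = 3581691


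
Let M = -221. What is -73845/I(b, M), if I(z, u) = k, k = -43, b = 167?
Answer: 73845/43 ≈ 1717.3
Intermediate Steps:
I(z, u) = -43
-73845/I(b, M) = -73845/(-43) = -73845*(-1/43) = 73845/43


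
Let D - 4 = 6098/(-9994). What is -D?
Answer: -16939/4997 ≈ -3.3898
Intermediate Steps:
D = 16939/4997 (D = 4 + 6098/(-9994) = 4 + 6098*(-1/9994) = 4 - 3049/4997 = 16939/4997 ≈ 3.3898)
-D = -1*16939/4997 = -16939/4997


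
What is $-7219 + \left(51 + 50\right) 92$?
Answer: $2073$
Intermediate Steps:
$-7219 + \left(51 + 50\right) 92 = -7219 + 101 \cdot 92 = -7219 + 9292 = 2073$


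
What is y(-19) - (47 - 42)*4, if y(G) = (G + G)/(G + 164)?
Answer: -2938/145 ≈ -20.262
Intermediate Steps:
y(G) = 2*G/(164 + G) (y(G) = (2*G)/(164 + G) = 2*G/(164 + G))
y(-19) - (47 - 42)*4 = 2*(-19)/(164 - 19) - (47 - 42)*4 = 2*(-19)/145 - 5*4 = 2*(-19)*(1/145) - 1*20 = -38/145 - 20 = -2938/145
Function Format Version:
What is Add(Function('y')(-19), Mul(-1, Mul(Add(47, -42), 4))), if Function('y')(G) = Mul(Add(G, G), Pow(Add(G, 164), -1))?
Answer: Rational(-2938, 145) ≈ -20.262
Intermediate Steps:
Function('y')(G) = Mul(2, G, Pow(Add(164, G), -1)) (Function('y')(G) = Mul(Mul(2, G), Pow(Add(164, G), -1)) = Mul(2, G, Pow(Add(164, G), -1)))
Add(Function('y')(-19), Mul(-1, Mul(Add(47, -42), 4))) = Add(Mul(2, -19, Pow(Add(164, -19), -1)), Mul(-1, Mul(Add(47, -42), 4))) = Add(Mul(2, -19, Pow(145, -1)), Mul(-1, Mul(5, 4))) = Add(Mul(2, -19, Rational(1, 145)), Mul(-1, 20)) = Add(Rational(-38, 145), -20) = Rational(-2938, 145)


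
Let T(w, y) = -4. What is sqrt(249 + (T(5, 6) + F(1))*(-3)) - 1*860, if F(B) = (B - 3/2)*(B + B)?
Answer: -860 + 2*sqrt(66) ≈ -843.75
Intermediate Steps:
F(B) = 2*B*(-3/2 + B) (F(B) = (B - 3*1/2)*(2*B) = (B - 3/2)*(2*B) = (-3/2 + B)*(2*B) = 2*B*(-3/2 + B))
sqrt(249 + (T(5, 6) + F(1))*(-3)) - 1*860 = sqrt(249 + (-4 + 1*(-3 + 2*1))*(-3)) - 1*860 = sqrt(249 + (-4 + 1*(-3 + 2))*(-3)) - 860 = sqrt(249 + (-4 + 1*(-1))*(-3)) - 860 = sqrt(249 + (-4 - 1)*(-3)) - 860 = sqrt(249 - 5*(-3)) - 860 = sqrt(249 + 15) - 860 = sqrt(264) - 860 = 2*sqrt(66) - 860 = -860 + 2*sqrt(66)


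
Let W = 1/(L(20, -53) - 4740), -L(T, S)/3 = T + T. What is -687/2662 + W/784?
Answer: -1308818771/5071429440 ≈ -0.25808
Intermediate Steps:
L(T, S) = -6*T (L(T, S) = -3*(T + T) = -6*T)
W = -1/4860 (W = 1/(-6*20 - 4740) = 1/(-120 - 4740) = 1/(-4860) = -1/4860 ≈ -0.00020576)
-687/2662 + W/784 = -687/2662 - 1/4860/784 = -687*1/2662 - 1/4860*1/784 = -687/2662 - 1/3810240 = -1308818771/5071429440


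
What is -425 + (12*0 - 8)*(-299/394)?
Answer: -82529/197 ≈ -418.93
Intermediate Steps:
-425 + (12*0 - 8)*(-299/394) = -425 + (0 - 8)*(-299*1/394) = -425 - 8*(-299/394) = -425 + 1196/197 = -82529/197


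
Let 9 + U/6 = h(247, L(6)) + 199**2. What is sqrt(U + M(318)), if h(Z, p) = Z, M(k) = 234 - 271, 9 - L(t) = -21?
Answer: sqrt(238997) ≈ 488.87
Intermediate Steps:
L(t) = 30 (L(t) = 9 - 1*(-21) = 9 + 21 = 30)
M(k) = -37
U = 239034 (U = -54 + 6*(247 + 199**2) = -54 + 6*(247 + 39601) = -54 + 6*39848 = -54 + 239088 = 239034)
sqrt(U + M(318)) = sqrt(239034 - 37) = sqrt(238997)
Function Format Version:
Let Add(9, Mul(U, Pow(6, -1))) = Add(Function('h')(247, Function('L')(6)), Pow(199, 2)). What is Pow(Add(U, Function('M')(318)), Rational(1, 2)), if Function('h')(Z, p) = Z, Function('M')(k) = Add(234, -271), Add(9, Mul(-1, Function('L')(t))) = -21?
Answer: Pow(238997, Rational(1, 2)) ≈ 488.87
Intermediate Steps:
Function('L')(t) = 30 (Function('L')(t) = Add(9, Mul(-1, -21)) = Add(9, 21) = 30)
Function('M')(k) = -37
U = 239034 (U = Add(-54, Mul(6, Add(247, Pow(199, 2)))) = Add(-54, Mul(6, Add(247, 39601))) = Add(-54, Mul(6, 39848)) = Add(-54, 239088) = 239034)
Pow(Add(U, Function('M')(318)), Rational(1, 2)) = Pow(Add(239034, -37), Rational(1, 2)) = Pow(238997, Rational(1, 2))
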